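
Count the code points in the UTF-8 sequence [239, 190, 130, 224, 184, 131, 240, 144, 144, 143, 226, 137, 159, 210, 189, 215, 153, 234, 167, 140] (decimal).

Byte at offset 0: 0xEF = 11101111 → 3-byte char (#1). Advance 3.
Byte at offset 3: 0xE0 = 11100000 → 3-byte char (#2). Advance 3.
Byte at offset 6: 0xF0 = 11110000 → 4-byte char (#3). Advance 4.
Byte at offset 10: 0xE2 = 11100010 → 3-byte char (#4). Advance 3.
Byte at offset 13: 0xD2 = 11010010 → 2-byte char (#5). Advance 2.
Byte at offset 15: 0xD7 = 11010111 → 2-byte char (#6). Advance 2.
Byte at offset 17: 0xEA = 11101010 → 3-byte char (#7). Advance 3.
Reached end at offset 20 after 7 code points.

7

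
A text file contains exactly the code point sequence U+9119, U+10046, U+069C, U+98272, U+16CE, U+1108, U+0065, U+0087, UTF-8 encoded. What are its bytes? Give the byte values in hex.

U+9119: 3-byte form → E9 84 99.
U+10046: 4-byte form → F0 90 81 86.
U+069C: 2-byte form → DA 9C.
U+98272: 4-byte form → F2 98 89 B2.
U+16CE: 3-byte form → E1 9B 8E.
U+1108: 3-byte form → E1 84 88.
U+0065: 1-byte form → 65.
U+0087: 2-byte form → C2 87.
Concatenated (22 bytes): E9 84 99 F0 90 81 86 DA 9C F2 98 89 B2 E1 9B 8E E1 84 88 65 C2 87.

E9 84 99 F0 90 81 86 DA 9C F2 98 89 B2 E1 9B 8E E1 84 88 65 C2 87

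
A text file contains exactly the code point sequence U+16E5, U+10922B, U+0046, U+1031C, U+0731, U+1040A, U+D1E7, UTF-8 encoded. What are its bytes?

E1 9B A5 F4 89 88 AB 46 F0 90 8C 9C DC B1 F0 90 90 8A ED 87 A7

U+16E5: 3-byte form → E1 9B A5.
U+10922B: 4-byte form → F4 89 88 AB.
U+0046: 1-byte form → 46.
U+1031C: 4-byte form → F0 90 8C 9C.
U+0731: 2-byte form → DC B1.
U+1040A: 4-byte form → F0 90 90 8A.
U+D1E7: 3-byte form → ED 87 A7.
Concatenated (21 bytes): E1 9B A5 F4 89 88 AB 46 F0 90 8C 9C DC B1 F0 90 90 8A ED 87 A7.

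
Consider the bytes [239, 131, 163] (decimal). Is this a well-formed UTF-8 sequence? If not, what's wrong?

Leading byte 0xEF = 11101111 → 3-byte form.
Continuation bytes 0x83=10000011, 0xA3=10100011 all match 10xxxxxx.
Decoded value 0xF0E3 is ≥ 0x800 (shortest form) and not a surrogate.

valid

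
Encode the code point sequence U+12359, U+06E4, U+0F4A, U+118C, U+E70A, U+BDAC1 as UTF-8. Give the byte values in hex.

U+12359: 4-byte form → F0 92 8D 99.
U+06E4: 2-byte form → DB A4.
U+0F4A: 3-byte form → E0 BD 8A.
U+118C: 3-byte form → E1 86 8C.
U+E70A: 3-byte form → EE 9C 8A.
U+BDAC1: 4-byte form → F2 BD AB 81.
Concatenated (19 bytes): F0 92 8D 99 DB A4 E0 BD 8A E1 86 8C EE 9C 8A F2 BD AB 81.

F0 92 8D 99 DB A4 E0 BD 8A E1 86 8C EE 9C 8A F2 BD AB 81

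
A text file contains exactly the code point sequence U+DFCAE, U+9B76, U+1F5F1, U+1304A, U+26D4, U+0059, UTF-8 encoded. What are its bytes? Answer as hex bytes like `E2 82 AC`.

U+DFCAE: 4-byte form → F3 9F B2 AE.
U+9B76: 3-byte form → E9 AD B6.
U+1F5F1: 4-byte form → F0 9F 97 B1.
U+1304A: 4-byte form → F0 93 81 8A.
U+26D4: 3-byte form → E2 9B 94.
U+0059: 1-byte form → 59.
Concatenated (19 bytes): F3 9F B2 AE E9 AD B6 F0 9F 97 B1 F0 93 81 8A E2 9B 94 59.

F3 9F B2 AE E9 AD B6 F0 9F 97 B1 F0 93 81 8A E2 9B 94 59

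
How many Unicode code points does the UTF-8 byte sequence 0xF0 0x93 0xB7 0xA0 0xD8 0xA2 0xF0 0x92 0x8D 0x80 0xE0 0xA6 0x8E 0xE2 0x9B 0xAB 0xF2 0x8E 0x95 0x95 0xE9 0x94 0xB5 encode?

7

Byte at offset 0: 0xF0 = 11110000 → 4-byte char (#1). Advance 4.
Byte at offset 4: 0xD8 = 11011000 → 2-byte char (#2). Advance 2.
Byte at offset 6: 0xF0 = 11110000 → 4-byte char (#3). Advance 4.
Byte at offset 10: 0xE0 = 11100000 → 3-byte char (#4). Advance 3.
Byte at offset 13: 0xE2 = 11100010 → 3-byte char (#5). Advance 3.
Byte at offset 16: 0xF2 = 11110010 → 4-byte char (#6). Advance 4.
Byte at offset 20: 0xE9 = 11101001 → 3-byte char (#7). Advance 3.
Reached end at offset 23 after 7 code points.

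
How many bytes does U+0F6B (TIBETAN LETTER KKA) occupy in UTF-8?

3

U+0F6B = 0xF6B. UTF-8 uses 1 byte below 0x80, 2 below 0x800, 3 below 0x10000, 4 up to 0x10FFFF. 0xF6B is in U+0800–U+FFFF → 3 bytes.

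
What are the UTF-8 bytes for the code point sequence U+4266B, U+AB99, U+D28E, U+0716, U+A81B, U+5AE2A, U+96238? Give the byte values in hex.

U+4266B: 4-byte form → F1 82 99 AB.
U+AB99: 3-byte form → EA AE 99.
U+D28E: 3-byte form → ED 8A 8E.
U+0716: 2-byte form → DC 96.
U+A81B: 3-byte form → EA A0 9B.
U+5AE2A: 4-byte form → F1 9A B8 AA.
U+96238: 4-byte form → F2 96 88 B8.
Concatenated (23 bytes): F1 82 99 AB EA AE 99 ED 8A 8E DC 96 EA A0 9B F1 9A B8 AA F2 96 88 B8.

F1 82 99 AB EA AE 99 ED 8A 8E DC 96 EA A0 9B F1 9A B8 AA F2 96 88 B8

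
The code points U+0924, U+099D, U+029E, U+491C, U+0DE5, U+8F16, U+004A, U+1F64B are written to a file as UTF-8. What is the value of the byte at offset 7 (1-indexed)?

1-indexed offset 7 is 0-indexed offset 6.
U+0924 → 3-byte form E0 A4 A4 at offsets 0–2.
U+099D → 3-byte form E0 A6 9D at offsets 3–5.
U+029E → 2-byte form CA 9E at offsets 6–7.
Offset 6 falls in char 3's range; it's byte 1 of CA 9E = 0xCA.

0xCA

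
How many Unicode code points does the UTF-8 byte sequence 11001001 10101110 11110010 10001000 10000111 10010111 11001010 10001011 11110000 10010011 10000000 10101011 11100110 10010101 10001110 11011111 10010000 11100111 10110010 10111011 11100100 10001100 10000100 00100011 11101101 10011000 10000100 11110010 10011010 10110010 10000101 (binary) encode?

11

Byte at offset 0: 0xC9 = 11001001 → 2-byte char (#1). Advance 2.
Byte at offset 2: 0xF2 = 11110010 → 4-byte char (#2). Advance 4.
Byte at offset 6: 0xCA = 11001010 → 2-byte char (#3). Advance 2.
Byte at offset 8: 0xF0 = 11110000 → 4-byte char (#4). Advance 4.
Byte at offset 12: 0xE6 = 11100110 → 3-byte char (#5). Advance 3.
Byte at offset 15: 0xDF = 11011111 → 2-byte char (#6). Advance 2.
Byte at offset 17: 0xE7 = 11100111 → 3-byte char (#7). Advance 3.
Byte at offset 20: 0xE4 = 11100100 → 3-byte char (#8). Advance 3.
Byte at offset 23: 0x23 = 00100011 → 1-byte char (#9). Advance 1.
Byte at offset 24: 0xED = 11101101 → 3-byte char (#10). Advance 3.
Byte at offset 27: 0xF2 = 11110010 → 4-byte char (#11). Advance 4.
Reached end at offset 31 after 11 code points.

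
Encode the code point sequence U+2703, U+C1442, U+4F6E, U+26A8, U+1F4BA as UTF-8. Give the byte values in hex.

U+2703: 3-byte form → E2 9C 83.
U+C1442: 4-byte form → F3 81 91 82.
U+4F6E: 3-byte form → E4 BD AE.
U+26A8: 3-byte form → E2 9A A8.
U+1F4BA: 4-byte form → F0 9F 92 BA.
Concatenated (17 bytes): E2 9C 83 F3 81 91 82 E4 BD AE E2 9A A8 F0 9F 92 BA.

E2 9C 83 F3 81 91 82 E4 BD AE E2 9A A8 F0 9F 92 BA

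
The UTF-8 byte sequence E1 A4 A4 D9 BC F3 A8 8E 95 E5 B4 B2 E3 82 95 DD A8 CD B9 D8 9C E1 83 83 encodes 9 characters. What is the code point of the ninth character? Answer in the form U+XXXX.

Offset 0: leading byte 0xE1 = 11100001 → 3-byte char #1 = E1 A4 A4.
Offset 3: leading byte 0xD9 = 11011001 → 2-byte char #2 = D9 BC.
Offset 5: leading byte 0xF3 = 11110011 → 4-byte char #3 = F3 A8 8E 95.
Offset 9: leading byte 0xE5 = 11100101 → 3-byte char #4 = E5 B4 B2.
Offset 12: leading byte 0xE3 = 11100011 → 3-byte char #5 = E3 82 95.
Offset 15: leading byte 0xDD = 11011101 → 2-byte char #6 = DD A8.
Offset 17: leading byte 0xCD = 11001101 → 2-byte char #7 = CD B9.
Offset 19: leading byte 0xD8 = 11011000 → 2-byte char #8 = D8 9C.
Offset 21: leading byte 0xE1 = 11100001 → 3-byte char #9 = E1 83 83.
Leading byte 0xE1 = 11100001 matches 1110xxxx → 3-byte sequence.
Byte 1: 0xE1 = 11100001, payload 0001 (4 bits).
Byte 2: 0x83 = 10000011 (10xxxxxx ✓), payload 000011.
Byte 3: 0x83 = 10000011 (10xxxxxx ✓), payload 000011.
Concatenate: 0001000011000011 = 0x10C3 (16 bits → U+10C3).

U+10C3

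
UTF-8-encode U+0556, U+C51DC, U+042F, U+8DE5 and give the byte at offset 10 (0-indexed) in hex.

U+0556 → 2-byte form D5 96 at offsets 0–1.
U+C51DC → 4-byte form F3 85 87 9C at offsets 2–5.
U+042F → 2-byte form D0 AF at offsets 6–7.
U+8DE5 → 3-byte form E8 B7 A5 at offsets 8–10.
Offset 10 falls in char 4's range; it's byte 3 of E8 B7 A5 = 0xA5.

0xA5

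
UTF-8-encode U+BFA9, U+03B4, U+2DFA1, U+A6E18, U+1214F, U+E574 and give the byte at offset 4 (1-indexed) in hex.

0xCE

1-indexed offset 4 is 0-indexed offset 3.
U+BFA9 → 3-byte form EB BE A9 at offsets 0–2.
U+03B4 → 2-byte form CE B4 at offsets 3–4.
Offset 3 falls in char 2's range; it's byte 1 of CE B4 = 0xCE.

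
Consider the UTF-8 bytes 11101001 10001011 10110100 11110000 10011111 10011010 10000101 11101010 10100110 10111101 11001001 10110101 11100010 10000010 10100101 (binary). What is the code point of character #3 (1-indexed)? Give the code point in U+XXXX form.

U+A9BD

Offset 0: leading byte 0xE9 = 11101001 → 3-byte char #1 = E9 8B B4.
Offset 3: leading byte 0xF0 = 11110000 → 4-byte char #2 = F0 9F 9A 85.
Offset 7: leading byte 0xEA = 11101010 → 3-byte char #3 = EA A6 BD.
Leading byte 0xEA = 11101010 matches 1110xxxx → 3-byte sequence.
Byte 1: 0xEA = 11101010, payload 1010 (4 bits).
Byte 2: 0xA6 = 10100110 (10xxxxxx ✓), payload 100110.
Byte 3: 0xBD = 10111101 (10xxxxxx ✓), payload 111101.
Concatenate: 1010100110111101 = 0xA9BD (16 bits → U+A9BD).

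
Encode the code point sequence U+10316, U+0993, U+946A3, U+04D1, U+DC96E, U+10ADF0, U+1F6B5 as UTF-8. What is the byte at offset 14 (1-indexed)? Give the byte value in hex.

0xF3

1-indexed offset 14 is 0-indexed offset 13.
U+10316 → 4-byte form F0 90 8C 96 at offsets 0–3.
U+0993 → 3-byte form E0 A6 93 at offsets 4–6.
U+946A3 → 4-byte form F2 94 9A A3 at offsets 7–10.
U+04D1 → 2-byte form D3 91 at offsets 11–12.
U+DC96E → 4-byte form F3 9C A5 AE at offsets 13–16.
Offset 13 falls in char 5's range; it's byte 1 of F3 9C A5 AE = 0xF3.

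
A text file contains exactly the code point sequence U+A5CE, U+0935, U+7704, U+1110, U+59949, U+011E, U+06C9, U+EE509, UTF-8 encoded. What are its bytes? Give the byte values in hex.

U+A5CE: 3-byte form → EA 97 8E.
U+0935: 3-byte form → E0 A4 B5.
U+7704: 3-byte form → E7 9C 84.
U+1110: 3-byte form → E1 84 90.
U+59949: 4-byte form → F1 99 A5 89.
U+011E: 2-byte form → C4 9E.
U+06C9: 2-byte form → DB 89.
U+EE509: 4-byte form → F3 AE 94 89.
Concatenated (24 bytes): EA 97 8E E0 A4 B5 E7 9C 84 E1 84 90 F1 99 A5 89 C4 9E DB 89 F3 AE 94 89.

EA 97 8E E0 A4 B5 E7 9C 84 E1 84 90 F1 99 A5 89 C4 9E DB 89 F3 AE 94 89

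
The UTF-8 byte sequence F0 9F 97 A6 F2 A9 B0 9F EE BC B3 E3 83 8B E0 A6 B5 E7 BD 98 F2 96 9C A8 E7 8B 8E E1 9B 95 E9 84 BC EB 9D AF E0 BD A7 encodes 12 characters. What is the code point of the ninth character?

Offset 0: leading byte 0xF0 = 11110000 → 4-byte char #1 = F0 9F 97 A6.
Offset 4: leading byte 0xF2 = 11110010 → 4-byte char #2 = F2 A9 B0 9F.
Offset 8: leading byte 0xEE = 11101110 → 3-byte char #3 = EE BC B3.
Offset 11: leading byte 0xE3 = 11100011 → 3-byte char #4 = E3 83 8B.
Offset 14: leading byte 0xE0 = 11100000 → 3-byte char #5 = E0 A6 B5.
Offset 17: leading byte 0xE7 = 11100111 → 3-byte char #6 = E7 BD 98.
Offset 20: leading byte 0xF2 = 11110010 → 4-byte char #7 = F2 96 9C A8.
Offset 24: leading byte 0xE7 = 11100111 → 3-byte char #8 = E7 8B 8E.
Offset 27: leading byte 0xE1 = 11100001 → 3-byte char #9 = E1 9B 95.
Leading byte 0xE1 = 11100001 matches 1110xxxx → 3-byte sequence.
Byte 1: 0xE1 = 11100001, payload 0001 (4 bits).
Byte 2: 0x9B = 10011011 (10xxxxxx ✓), payload 011011.
Byte 3: 0x95 = 10010101 (10xxxxxx ✓), payload 010101.
Concatenate: 0001011011010101 = 0x16D5 (16 bits → U+16D5).

U+16D5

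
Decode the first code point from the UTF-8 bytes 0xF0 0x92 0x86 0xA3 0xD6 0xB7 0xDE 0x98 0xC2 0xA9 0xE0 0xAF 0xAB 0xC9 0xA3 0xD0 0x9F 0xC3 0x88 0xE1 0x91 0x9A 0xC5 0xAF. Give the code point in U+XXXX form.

U+121A3

Offset 0: leading byte 0xF0 = 11110000 → 4-byte char #1 = F0 92 86 A3.
Leading byte 0xF0 = 11110000 matches 11110xxx → 4-byte sequence.
Byte 1: 0xF0 = 11110000, payload 000 (3 bits).
Byte 2: 0x92 = 10010010 (10xxxxxx ✓), payload 010010.
Byte 3: 0x86 = 10000110 (10xxxxxx ✓), payload 000110.
Byte 4: 0xA3 = 10100011 (10xxxxxx ✓), payload 100011.
Concatenate: 000010010000110100011 = 0x121A3 (21 bits → U+121A3).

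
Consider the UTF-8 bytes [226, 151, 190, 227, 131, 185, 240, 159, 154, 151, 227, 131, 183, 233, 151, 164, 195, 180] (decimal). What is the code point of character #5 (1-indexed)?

U+95E4

Offset 0: leading byte 0xE2 = 11100010 → 3-byte char #1 = E2 97 BE.
Offset 3: leading byte 0xE3 = 11100011 → 3-byte char #2 = E3 83 B9.
Offset 6: leading byte 0xF0 = 11110000 → 4-byte char #3 = F0 9F 9A 97.
Offset 10: leading byte 0xE3 = 11100011 → 3-byte char #4 = E3 83 B7.
Offset 13: leading byte 0xE9 = 11101001 → 3-byte char #5 = E9 97 A4.
Leading byte 0xE9 = 11101001 matches 1110xxxx → 3-byte sequence.
Byte 1: 0xE9 = 11101001, payload 1001 (4 bits).
Byte 2: 0x97 = 10010111 (10xxxxxx ✓), payload 010111.
Byte 3: 0xA4 = 10100100 (10xxxxxx ✓), payload 100100.
Concatenate: 1001010111100100 = 0x95E4 (16 bits → U+95E4).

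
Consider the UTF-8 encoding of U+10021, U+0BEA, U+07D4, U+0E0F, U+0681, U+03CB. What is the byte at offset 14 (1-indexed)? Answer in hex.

0x81

1-indexed offset 14 is 0-indexed offset 13.
U+10021 → 4-byte form F0 90 80 A1 at offsets 0–3.
U+0BEA → 3-byte form E0 AF AA at offsets 4–6.
U+07D4 → 2-byte form DF 94 at offsets 7–8.
U+0E0F → 3-byte form E0 B8 8F at offsets 9–11.
U+0681 → 2-byte form DA 81 at offsets 12–13.
Offset 13 falls in char 5's range; it's byte 2 of DA 81 = 0x81.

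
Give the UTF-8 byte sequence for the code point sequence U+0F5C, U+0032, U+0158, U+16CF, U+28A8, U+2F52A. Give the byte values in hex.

E0 BD 9C 32 C5 98 E1 9B 8F E2 A2 A8 F0 AF 94 AA

U+0F5C: 3-byte form → E0 BD 9C.
U+0032: 1-byte form → 32.
U+0158: 2-byte form → C5 98.
U+16CF: 3-byte form → E1 9B 8F.
U+28A8: 3-byte form → E2 A2 A8.
U+2F52A: 4-byte form → F0 AF 94 AA.
Concatenated (16 bytes): E0 BD 9C 32 C5 98 E1 9B 8F E2 A2 A8 F0 AF 94 AA.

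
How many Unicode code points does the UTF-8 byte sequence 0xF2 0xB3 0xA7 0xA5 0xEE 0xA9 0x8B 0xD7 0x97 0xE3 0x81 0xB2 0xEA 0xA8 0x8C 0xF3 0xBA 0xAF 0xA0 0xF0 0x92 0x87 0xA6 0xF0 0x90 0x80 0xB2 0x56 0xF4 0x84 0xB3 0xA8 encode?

Byte at offset 0: 0xF2 = 11110010 → 4-byte char (#1). Advance 4.
Byte at offset 4: 0xEE = 11101110 → 3-byte char (#2). Advance 3.
Byte at offset 7: 0xD7 = 11010111 → 2-byte char (#3). Advance 2.
Byte at offset 9: 0xE3 = 11100011 → 3-byte char (#4). Advance 3.
Byte at offset 12: 0xEA = 11101010 → 3-byte char (#5). Advance 3.
Byte at offset 15: 0xF3 = 11110011 → 4-byte char (#6). Advance 4.
Byte at offset 19: 0xF0 = 11110000 → 4-byte char (#7). Advance 4.
Byte at offset 23: 0xF0 = 11110000 → 4-byte char (#8). Advance 4.
Byte at offset 27: 0x56 = 01010110 → 1-byte char (#9). Advance 1.
Byte at offset 28: 0xF4 = 11110100 → 4-byte char (#10). Advance 4.
Reached end at offset 32 after 10 code points.

10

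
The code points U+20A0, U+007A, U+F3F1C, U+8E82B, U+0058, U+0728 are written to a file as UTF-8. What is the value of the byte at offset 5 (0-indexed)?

0xB3

U+20A0 → 3-byte form E2 82 A0 at offsets 0–2.
U+007A → 1-byte form 7A at offsets 3–3.
U+F3F1C → 4-byte form F3 B3 BC 9C at offsets 4–7.
Offset 5 falls in char 3's range; it's byte 2 of F3 B3 BC 9C = 0xB3.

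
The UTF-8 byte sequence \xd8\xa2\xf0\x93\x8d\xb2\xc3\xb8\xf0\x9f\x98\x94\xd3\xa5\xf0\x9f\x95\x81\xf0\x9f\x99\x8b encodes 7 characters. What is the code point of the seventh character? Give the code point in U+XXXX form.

Offset 0: leading byte 0xD8 = 11011000 → 2-byte char #1 = D8 A2.
Offset 2: leading byte 0xF0 = 11110000 → 4-byte char #2 = F0 93 8D B2.
Offset 6: leading byte 0xC3 = 11000011 → 2-byte char #3 = C3 B8.
Offset 8: leading byte 0xF0 = 11110000 → 4-byte char #4 = F0 9F 98 94.
Offset 12: leading byte 0xD3 = 11010011 → 2-byte char #5 = D3 A5.
Offset 14: leading byte 0xF0 = 11110000 → 4-byte char #6 = F0 9F 95 81.
Offset 18: leading byte 0xF0 = 11110000 → 4-byte char #7 = F0 9F 99 8B.
Leading byte 0xF0 = 11110000 matches 11110xxx → 4-byte sequence.
Byte 1: 0xF0 = 11110000, payload 000 (3 bits).
Byte 2: 0x9F = 10011111 (10xxxxxx ✓), payload 011111.
Byte 3: 0x99 = 10011001 (10xxxxxx ✓), payload 011001.
Byte 4: 0x8B = 10001011 (10xxxxxx ✓), payload 001011.
Concatenate: 000011111011001001011 = 0x1F64B (21 bits → U+1F64B).

U+1F64B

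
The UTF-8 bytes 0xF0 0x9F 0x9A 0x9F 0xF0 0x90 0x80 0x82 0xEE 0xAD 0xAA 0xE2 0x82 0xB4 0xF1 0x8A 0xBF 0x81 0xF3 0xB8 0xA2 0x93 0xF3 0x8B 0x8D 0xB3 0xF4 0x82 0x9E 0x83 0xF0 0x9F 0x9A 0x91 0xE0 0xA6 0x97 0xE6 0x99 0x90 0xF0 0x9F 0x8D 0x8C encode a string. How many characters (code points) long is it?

12

Byte at offset 0: 0xF0 = 11110000 → 4-byte char (#1). Advance 4.
Byte at offset 4: 0xF0 = 11110000 → 4-byte char (#2). Advance 4.
Byte at offset 8: 0xEE = 11101110 → 3-byte char (#3). Advance 3.
Byte at offset 11: 0xE2 = 11100010 → 3-byte char (#4). Advance 3.
Byte at offset 14: 0xF1 = 11110001 → 4-byte char (#5). Advance 4.
Byte at offset 18: 0xF3 = 11110011 → 4-byte char (#6). Advance 4.
Byte at offset 22: 0xF3 = 11110011 → 4-byte char (#7). Advance 4.
Byte at offset 26: 0xF4 = 11110100 → 4-byte char (#8). Advance 4.
Byte at offset 30: 0xF0 = 11110000 → 4-byte char (#9). Advance 4.
Byte at offset 34: 0xE0 = 11100000 → 3-byte char (#10). Advance 3.
Byte at offset 37: 0xE6 = 11100110 → 3-byte char (#11). Advance 3.
Byte at offset 40: 0xF0 = 11110000 → 4-byte char (#12). Advance 4.
Reached end at offset 44 after 12 code points.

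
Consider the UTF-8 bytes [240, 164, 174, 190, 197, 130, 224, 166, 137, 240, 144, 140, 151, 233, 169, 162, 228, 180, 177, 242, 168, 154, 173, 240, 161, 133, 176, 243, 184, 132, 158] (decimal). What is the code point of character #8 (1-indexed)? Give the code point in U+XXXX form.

U+21170

Offset 0: leading byte 0xF0 = 11110000 → 4-byte char #1 = F0 A4 AE BE.
Offset 4: leading byte 0xC5 = 11000101 → 2-byte char #2 = C5 82.
Offset 6: leading byte 0xE0 = 11100000 → 3-byte char #3 = E0 A6 89.
Offset 9: leading byte 0xF0 = 11110000 → 4-byte char #4 = F0 90 8C 97.
Offset 13: leading byte 0xE9 = 11101001 → 3-byte char #5 = E9 A9 A2.
Offset 16: leading byte 0xE4 = 11100100 → 3-byte char #6 = E4 B4 B1.
Offset 19: leading byte 0xF2 = 11110010 → 4-byte char #7 = F2 A8 9A AD.
Offset 23: leading byte 0xF0 = 11110000 → 4-byte char #8 = F0 A1 85 B0.
Leading byte 0xF0 = 11110000 matches 11110xxx → 4-byte sequence.
Byte 1: 0xF0 = 11110000, payload 000 (3 bits).
Byte 2: 0xA1 = 10100001 (10xxxxxx ✓), payload 100001.
Byte 3: 0x85 = 10000101 (10xxxxxx ✓), payload 000101.
Byte 4: 0xB0 = 10110000 (10xxxxxx ✓), payload 110000.
Concatenate: 000100001000101110000 = 0x21170 (21 bits → U+21170).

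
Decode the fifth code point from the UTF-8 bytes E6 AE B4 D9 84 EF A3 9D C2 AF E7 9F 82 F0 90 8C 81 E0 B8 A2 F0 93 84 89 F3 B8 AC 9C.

U+77C2

Offset 0: leading byte 0xE6 = 11100110 → 3-byte char #1 = E6 AE B4.
Offset 3: leading byte 0xD9 = 11011001 → 2-byte char #2 = D9 84.
Offset 5: leading byte 0xEF = 11101111 → 3-byte char #3 = EF A3 9D.
Offset 8: leading byte 0xC2 = 11000010 → 2-byte char #4 = C2 AF.
Offset 10: leading byte 0xE7 = 11100111 → 3-byte char #5 = E7 9F 82.
Leading byte 0xE7 = 11100111 matches 1110xxxx → 3-byte sequence.
Byte 1: 0xE7 = 11100111, payload 0111 (4 bits).
Byte 2: 0x9F = 10011111 (10xxxxxx ✓), payload 011111.
Byte 3: 0x82 = 10000010 (10xxxxxx ✓), payload 000010.
Concatenate: 0111011111000010 = 0x77C2 (16 bits → U+77C2).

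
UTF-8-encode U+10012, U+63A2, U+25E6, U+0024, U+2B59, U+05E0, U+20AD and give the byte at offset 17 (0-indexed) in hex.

U+10012 → 4-byte form F0 90 80 92 at offsets 0–3.
U+63A2 → 3-byte form E6 8E A2 at offsets 4–6.
U+25E6 → 3-byte form E2 97 A6 at offsets 7–9.
U+0024 → 1-byte form 24 at offsets 10–10.
U+2B59 → 3-byte form E2 AD 99 at offsets 11–13.
U+05E0 → 2-byte form D7 A0 at offsets 14–15.
U+20AD → 3-byte form E2 82 AD at offsets 16–18.
Offset 17 falls in char 7's range; it's byte 2 of E2 82 AD = 0x82.

0x82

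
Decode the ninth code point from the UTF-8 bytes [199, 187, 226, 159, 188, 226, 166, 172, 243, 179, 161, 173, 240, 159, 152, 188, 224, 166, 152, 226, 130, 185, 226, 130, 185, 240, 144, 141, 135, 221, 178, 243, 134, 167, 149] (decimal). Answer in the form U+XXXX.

Offset 0: leading byte 0xC7 = 11000111 → 2-byte char #1 = C7 BB.
Offset 2: leading byte 0xE2 = 11100010 → 3-byte char #2 = E2 9F BC.
Offset 5: leading byte 0xE2 = 11100010 → 3-byte char #3 = E2 A6 AC.
Offset 8: leading byte 0xF3 = 11110011 → 4-byte char #4 = F3 B3 A1 AD.
Offset 12: leading byte 0xF0 = 11110000 → 4-byte char #5 = F0 9F 98 BC.
Offset 16: leading byte 0xE0 = 11100000 → 3-byte char #6 = E0 A6 98.
Offset 19: leading byte 0xE2 = 11100010 → 3-byte char #7 = E2 82 B9.
Offset 22: leading byte 0xE2 = 11100010 → 3-byte char #8 = E2 82 B9.
Offset 25: leading byte 0xF0 = 11110000 → 4-byte char #9 = F0 90 8D 87.
Leading byte 0xF0 = 11110000 matches 11110xxx → 4-byte sequence.
Byte 1: 0xF0 = 11110000, payload 000 (3 bits).
Byte 2: 0x90 = 10010000 (10xxxxxx ✓), payload 010000.
Byte 3: 0x8D = 10001101 (10xxxxxx ✓), payload 001101.
Byte 4: 0x87 = 10000111 (10xxxxxx ✓), payload 000111.
Concatenate: 000010000001101000111 = 0x10347 (21 bits → U+10347).

U+10347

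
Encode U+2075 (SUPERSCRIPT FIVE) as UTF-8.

E2 81 B5

U+2075 = 0x2075 = 8309 decimal. In range U+0800–U+FFFF → 3-byte form: 1110xxxx 10xxxxxx 10xxxxxx.
Binary (16 bits): 0010000001110101.
Split 4+6+6: 0010 | 000001 | 110101.
Byte 1: 11100010 = 0xE2.
Byte 2: 10000001 = 0x81.
Byte 3: 10110101 = 0xB5.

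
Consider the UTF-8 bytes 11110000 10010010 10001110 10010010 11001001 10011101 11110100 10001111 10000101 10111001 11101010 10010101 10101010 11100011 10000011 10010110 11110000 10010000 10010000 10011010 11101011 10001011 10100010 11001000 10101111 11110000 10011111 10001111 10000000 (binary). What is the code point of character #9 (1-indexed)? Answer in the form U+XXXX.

Offset 0: leading byte 0xF0 = 11110000 → 4-byte char #1 = F0 92 8E 92.
Offset 4: leading byte 0xC9 = 11001001 → 2-byte char #2 = C9 9D.
Offset 6: leading byte 0xF4 = 11110100 → 4-byte char #3 = F4 8F 85 B9.
Offset 10: leading byte 0xEA = 11101010 → 3-byte char #4 = EA 95 AA.
Offset 13: leading byte 0xE3 = 11100011 → 3-byte char #5 = E3 83 96.
Offset 16: leading byte 0xF0 = 11110000 → 4-byte char #6 = F0 90 90 9A.
Offset 20: leading byte 0xEB = 11101011 → 3-byte char #7 = EB 8B A2.
Offset 23: leading byte 0xC8 = 11001000 → 2-byte char #8 = C8 AF.
Offset 25: leading byte 0xF0 = 11110000 → 4-byte char #9 = F0 9F 8F 80.
Leading byte 0xF0 = 11110000 matches 11110xxx → 4-byte sequence.
Byte 1: 0xF0 = 11110000, payload 000 (3 bits).
Byte 2: 0x9F = 10011111 (10xxxxxx ✓), payload 011111.
Byte 3: 0x8F = 10001111 (10xxxxxx ✓), payload 001111.
Byte 4: 0x80 = 10000000 (10xxxxxx ✓), payload 000000.
Concatenate: 000011111001111000000 = 0x1F3C0 (21 bits → U+1F3C0).

U+1F3C0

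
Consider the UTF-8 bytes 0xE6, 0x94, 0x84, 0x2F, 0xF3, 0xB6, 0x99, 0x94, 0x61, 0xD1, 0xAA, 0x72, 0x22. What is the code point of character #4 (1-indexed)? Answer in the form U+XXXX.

Offset 0: leading byte 0xE6 = 11100110 → 3-byte char #1 = E6 94 84.
Offset 3: leading byte 0x2F = 00101111 → 1-byte char #2 = 2F.
Offset 4: leading byte 0xF3 = 11110011 → 4-byte char #3 = F3 B6 99 94.
Offset 8: leading byte 0x61 = 01100001 → 1-byte char #4 = 61.
Leading byte 0x61 = 01100001 matches 0xxxxxxx → 1-byte sequence.
Byte 1: 0x61 = 01100001, payload 1100001 (7 bits).
Concatenate: 1100001 = 0x61 (7 bits → U+0061).

U+0061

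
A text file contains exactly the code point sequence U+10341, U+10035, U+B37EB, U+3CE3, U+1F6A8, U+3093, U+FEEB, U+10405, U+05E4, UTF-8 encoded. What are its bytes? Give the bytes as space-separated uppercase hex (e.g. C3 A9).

U+10341: 4-byte form → F0 90 8D 81.
U+10035: 4-byte form → F0 90 80 B5.
U+B37EB: 4-byte form → F2 B3 9F AB.
U+3CE3: 3-byte form → E3 B3 A3.
U+1F6A8: 4-byte form → F0 9F 9A A8.
U+3093: 3-byte form → E3 82 93.
U+FEEB: 3-byte form → EF BB AB.
U+10405: 4-byte form → F0 90 90 85.
U+05E4: 2-byte form → D7 A4.
Concatenated (31 bytes): F0 90 8D 81 F0 90 80 B5 F2 B3 9F AB E3 B3 A3 F0 9F 9A A8 E3 82 93 EF BB AB F0 90 90 85 D7 A4.

F0 90 8D 81 F0 90 80 B5 F2 B3 9F AB E3 B3 A3 F0 9F 9A A8 E3 82 93 EF BB AB F0 90 90 85 D7 A4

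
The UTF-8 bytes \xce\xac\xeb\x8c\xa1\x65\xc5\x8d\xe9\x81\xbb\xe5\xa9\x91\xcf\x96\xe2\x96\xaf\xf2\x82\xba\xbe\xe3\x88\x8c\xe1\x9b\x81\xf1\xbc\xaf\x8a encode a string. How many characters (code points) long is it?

Byte at offset 0: 0xCE = 11001110 → 2-byte char (#1). Advance 2.
Byte at offset 2: 0xEB = 11101011 → 3-byte char (#2). Advance 3.
Byte at offset 5: 0x65 = 01100101 → 1-byte char (#3). Advance 1.
Byte at offset 6: 0xC5 = 11000101 → 2-byte char (#4). Advance 2.
Byte at offset 8: 0xE9 = 11101001 → 3-byte char (#5). Advance 3.
Byte at offset 11: 0xE5 = 11100101 → 3-byte char (#6). Advance 3.
Byte at offset 14: 0xCF = 11001111 → 2-byte char (#7). Advance 2.
Byte at offset 16: 0xE2 = 11100010 → 3-byte char (#8). Advance 3.
Byte at offset 19: 0xF2 = 11110010 → 4-byte char (#9). Advance 4.
Byte at offset 23: 0xE3 = 11100011 → 3-byte char (#10). Advance 3.
Byte at offset 26: 0xE1 = 11100001 → 3-byte char (#11). Advance 3.
Byte at offset 29: 0xF1 = 11110001 → 4-byte char (#12). Advance 4.
Reached end at offset 33 after 12 code points.

12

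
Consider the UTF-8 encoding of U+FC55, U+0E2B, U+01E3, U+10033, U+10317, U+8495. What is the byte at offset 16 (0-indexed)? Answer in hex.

U+FC55 → 3-byte form EF B1 95 at offsets 0–2.
U+0E2B → 3-byte form E0 B8 AB at offsets 3–5.
U+01E3 → 2-byte form C7 A3 at offsets 6–7.
U+10033 → 4-byte form F0 90 80 B3 at offsets 8–11.
U+10317 → 4-byte form F0 90 8C 97 at offsets 12–15.
U+8495 → 3-byte form E8 92 95 at offsets 16–18.
Offset 16 falls in char 6's range; it's byte 1 of E8 92 95 = 0xE8.

0xE8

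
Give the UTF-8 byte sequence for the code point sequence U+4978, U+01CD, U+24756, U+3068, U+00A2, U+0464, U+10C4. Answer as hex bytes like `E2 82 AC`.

U+4978: 3-byte form → E4 A5 B8.
U+01CD: 2-byte form → C7 8D.
U+24756: 4-byte form → F0 A4 9D 96.
U+3068: 3-byte form → E3 81 A8.
U+00A2: 2-byte form → C2 A2.
U+0464: 2-byte form → D1 A4.
U+10C4: 3-byte form → E1 83 84.
Concatenated (19 bytes): E4 A5 B8 C7 8D F0 A4 9D 96 E3 81 A8 C2 A2 D1 A4 E1 83 84.

E4 A5 B8 C7 8D F0 A4 9D 96 E3 81 A8 C2 A2 D1 A4 E1 83 84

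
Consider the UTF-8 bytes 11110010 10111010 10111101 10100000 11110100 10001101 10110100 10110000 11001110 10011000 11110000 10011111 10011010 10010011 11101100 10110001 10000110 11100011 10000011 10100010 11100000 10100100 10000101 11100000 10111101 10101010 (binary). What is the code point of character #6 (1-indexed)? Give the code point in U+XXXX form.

U+30E2

Offset 0: leading byte 0xF2 = 11110010 → 4-byte char #1 = F2 BA BD A0.
Offset 4: leading byte 0xF4 = 11110100 → 4-byte char #2 = F4 8D B4 B0.
Offset 8: leading byte 0xCE = 11001110 → 2-byte char #3 = CE 98.
Offset 10: leading byte 0xF0 = 11110000 → 4-byte char #4 = F0 9F 9A 93.
Offset 14: leading byte 0xEC = 11101100 → 3-byte char #5 = EC B1 86.
Offset 17: leading byte 0xE3 = 11100011 → 3-byte char #6 = E3 83 A2.
Leading byte 0xE3 = 11100011 matches 1110xxxx → 3-byte sequence.
Byte 1: 0xE3 = 11100011, payload 0011 (4 bits).
Byte 2: 0x83 = 10000011 (10xxxxxx ✓), payload 000011.
Byte 3: 0xA2 = 10100010 (10xxxxxx ✓), payload 100010.
Concatenate: 0011000011100010 = 0x30E2 (16 bits → U+30E2).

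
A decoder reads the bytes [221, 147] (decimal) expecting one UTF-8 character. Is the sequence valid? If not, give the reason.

valid

Leading byte 0xDD = 11011101 → 2-byte form.
Continuation bytes 0x93=10010011 all match 10xxxxxx.
Decoded value 0x753 is ≥ 0x80 (shortest form) and not a surrogate.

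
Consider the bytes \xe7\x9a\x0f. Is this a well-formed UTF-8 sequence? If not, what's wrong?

invalid (non-continuation byte where continuation expected)

Leading byte 0xE7 = 11100111 → 3-byte form.
Byte 3 is 0x0F = 00001111, which is not 10xxxxxx — expected a continuation byte.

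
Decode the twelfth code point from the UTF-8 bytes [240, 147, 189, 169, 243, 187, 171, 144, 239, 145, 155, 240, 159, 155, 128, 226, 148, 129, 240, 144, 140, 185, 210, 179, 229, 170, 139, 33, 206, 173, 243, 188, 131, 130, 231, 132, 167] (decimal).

U+7127

Offset 0: leading byte 0xF0 = 11110000 → 4-byte char #1 = F0 93 BD A9.
Offset 4: leading byte 0xF3 = 11110011 → 4-byte char #2 = F3 BB AB 90.
Offset 8: leading byte 0xEF = 11101111 → 3-byte char #3 = EF 91 9B.
Offset 11: leading byte 0xF0 = 11110000 → 4-byte char #4 = F0 9F 9B 80.
Offset 15: leading byte 0xE2 = 11100010 → 3-byte char #5 = E2 94 81.
Offset 18: leading byte 0xF0 = 11110000 → 4-byte char #6 = F0 90 8C B9.
Offset 22: leading byte 0xD2 = 11010010 → 2-byte char #7 = D2 B3.
Offset 24: leading byte 0xE5 = 11100101 → 3-byte char #8 = E5 AA 8B.
Offset 27: leading byte 0x21 = 00100001 → 1-byte char #9 = 21.
Offset 28: leading byte 0xCE = 11001110 → 2-byte char #10 = CE AD.
Offset 30: leading byte 0xF3 = 11110011 → 4-byte char #11 = F3 BC 83 82.
Offset 34: leading byte 0xE7 = 11100111 → 3-byte char #12 = E7 84 A7.
Leading byte 0xE7 = 11100111 matches 1110xxxx → 3-byte sequence.
Byte 1: 0xE7 = 11100111, payload 0111 (4 bits).
Byte 2: 0x84 = 10000100 (10xxxxxx ✓), payload 000100.
Byte 3: 0xA7 = 10100111 (10xxxxxx ✓), payload 100111.
Concatenate: 0111000100100111 = 0x7127 (16 bits → U+7127).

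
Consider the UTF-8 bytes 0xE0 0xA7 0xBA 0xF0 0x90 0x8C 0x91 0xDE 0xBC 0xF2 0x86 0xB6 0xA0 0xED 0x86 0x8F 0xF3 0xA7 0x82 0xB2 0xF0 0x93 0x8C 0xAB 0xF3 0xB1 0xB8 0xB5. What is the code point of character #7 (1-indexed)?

Offset 0: leading byte 0xE0 = 11100000 → 3-byte char #1 = E0 A7 BA.
Offset 3: leading byte 0xF0 = 11110000 → 4-byte char #2 = F0 90 8C 91.
Offset 7: leading byte 0xDE = 11011110 → 2-byte char #3 = DE BC.
Offset 9: leading byte 0xF2 = 11110010 → 4-byte char #4 = F2 86 B6 A0.
Offset 13: leading byte 0xED = 11101101 → 3-byte char #5 = ED 86 8F.
Offset 16: leading byte 0xF3 = 11110011 → 4-byte char #6 = F3 A7 82 B2.
Offset 20: leading byte 0xF0 = 11110000 → 4-byte char #7 = F0 93 8C AB.
Leading byte 0xF0 = 11110000 matches 11110xxx → 4-byte sequence.
Byte 1: 0xF0 = 11110000, payload 000 (3 bits).
Byte 2: 0x93 = 10010011 (10xxxxxx ✓), payload 010011.
Byte 3: 0x8C = 10001100 (10xxxxxx ✓), payload 001100.
Byte 4: 0xAB = 10101011 (10xxxxxx ✓), payload 101011.
Concatenate: 000010011001100101011 = 0x1332B (21 bits → U+1332B).

U+1332B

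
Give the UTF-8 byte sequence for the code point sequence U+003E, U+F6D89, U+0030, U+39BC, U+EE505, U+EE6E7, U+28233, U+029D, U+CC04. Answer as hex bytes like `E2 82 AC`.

3E F3 B6 B6 89 30 E3 A6 BC F3 AE 94 85 F3 AE 9B A7 F0 A8 88 B3 CA 9D EC B0 84

U+003E: 1-byte form → 3E.
U+F6D89: 4-byte form → F3 B6 B6 89.
U+0030: 1-byte form → 30.
U+39BC: 3-byte form → E3 A6 BC.
U+EE505: 4-byte form → F3 AE 94 85.
U+EE6E7: 4-byte form → F3 AE 9B A7.
U+28233: 4-byte form → F0 A8 88 B3.
U+029D: 2-byte form → CA 9D.
U+CC04: 3-byte form → EC B0 84.
Concatenated (26 bytes): 3E F3 B6 B6 89 30 E3 A6 BC F3 AE 94 85 F3 AE 9B A7 F0 A8 88 B3 CA 9D EC B0 84.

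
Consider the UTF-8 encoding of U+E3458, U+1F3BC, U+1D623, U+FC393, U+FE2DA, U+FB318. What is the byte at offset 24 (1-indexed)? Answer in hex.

0x98

1-indexed offset 24 is 0-indexed offset 23.
U+E3458 → 4-byte form F3 A3 91 98 at offsets 0–3.
U+1F3BC → 4-byte form F0 9F 8E BC at offsets 4–7.
U+1D623 → 4-byte form F0 9D 98 A3 at offsets 8–11.
U+FC393 → 4-byte form F3 BC 8E 93 at offsets 12–15.
U+FE2DA → 4-byte form F3 BE 8B 9A at offsets 16–19.
U+FB318 → 4-byte form F3 BB 8C 98 at offsets 20–23.
Offset 23 falls in char 6's range; it's byte 4 of F3 BB 8C 98 = 0x98.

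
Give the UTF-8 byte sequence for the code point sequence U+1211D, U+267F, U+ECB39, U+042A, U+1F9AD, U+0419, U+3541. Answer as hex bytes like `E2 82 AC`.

F0 92 84 9D E2 99 BF F3 AC AC B9 D0 AA F0 9F A6 AD D0 99 E3 95 81

U+1211D: 4-byte form → F0 92 84 9D.
U+267F: 3-byte form → E2 99 BF.
U+ECB39: 4-byte form → F3 AC AC B9.
U+042A: 2-byte form → D0 AA.
U+1F9AD: 4-byte form → F0 9F A6 AD.
U+0419: 2-byte form → D0 99.
U+3541: 3-byte form → E3 95 81.
Concatenated (22 bytes): F0 92 84 9D E2 99 BF F3 AC AC B9 D0 AA F0 9F A6 AD D0 99 E3 95 81.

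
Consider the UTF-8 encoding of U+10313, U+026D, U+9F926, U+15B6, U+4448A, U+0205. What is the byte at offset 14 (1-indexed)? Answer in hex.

0xF1

1-indexed offset 14 is 0-indexed offset 13.
U+10313 → 4-byte form F0 90 8C 93 at offsets 0–3.
U+026D → 2-byte form C9 AD at offsets 4–5.
U+9F926 → 4-byte form F2 9F A4 A6 at offsets 6–9.
U+15B6 → 3-byte form E1 96 B6 at offsets 10–12.
U+4448A → 4-byte form F1 84 92 8A at offsets 13–16.
Offset 13 falls in char 5's range; it's byte 1 of F1 84 92 8A = 0xF1.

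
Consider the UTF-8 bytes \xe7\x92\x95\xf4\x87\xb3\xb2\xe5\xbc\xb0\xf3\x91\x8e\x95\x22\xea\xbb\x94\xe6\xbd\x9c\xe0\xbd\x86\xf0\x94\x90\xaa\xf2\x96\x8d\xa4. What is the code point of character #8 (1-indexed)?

U+0F46

Offset 0: leading byte 0xE7 = 11100111 → 3-byte char #1 = E7 92 95.
Offset 3: leading byte 0xF4 = 11110100 → 4-byte char #2 = F4 87 B3 B2.
Offset 7: leading byte 0xE5 = 11100101 → 3-byte char #3 = E5 BC B0.
Offset 10: leading byte 0xF3 = 11110011 → 4-byte char #4 = F3 91 8E 95.
Offset 14: leading byte 0x22 = 00100010 → 1-byte char #5 = 22.
Offset 15: leading byte 0xEA = 11101010 → 3-byte char #6 = EA BB 94.
Offset 18: leading byte 0xE6 = 11100110 → 3-byte char #7 = E6 BD 9C.
Offset 21: leading byte 0xE0 = 11100000 → 3-byte char #8 = E0 BD 86.
Leading byte 0xE0 = 11100000 matches 1110xxxx → 3-byte sequence.
Byte 1: 0xE0 = 11100000, payload 0000 (4 bits).
Byte 2: 0xBD = 10111101 (10xxxxxx ✓), payload 111101.
Byte 3: 0x86 = 10000110 (10xxxxxx ✓), payload 000110.
Concatenate: 0000111101000110 = 0xF46 (16 bits → U+0F46).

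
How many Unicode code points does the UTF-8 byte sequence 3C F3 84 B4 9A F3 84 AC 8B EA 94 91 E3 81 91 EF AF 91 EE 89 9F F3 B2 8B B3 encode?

Byte at offset 0: 0x3C = 00111100 → 1-byte char (#1). Advance 1.
Byte at offset 1: 0xF3 = 11110011 → 4-byte char (#2). Advance 4.
Byte at offset 5: 0xF3 = 11110011 → 4-byte char (#3). Advance 4.
Byte at offset 9: 0xEA = 11101010 → 3-byte char (#4). Advance 3.
Byte at offset 12: 0xE3 = 11100011 → 3-byte char (#5). Advance 3.
Byte at offset 15: 0xEF = 11101111 → 3-byte char (#6). Advance 3.
Byte at offset 18: 0xEE = 11101110 → 3-byte char (#7). Advance 3.
Byte at offset 21: 0xF3 = 11110011 → 4-byte char (#8). Advance 4.
Reached end at offset 25 after 8 code points.

8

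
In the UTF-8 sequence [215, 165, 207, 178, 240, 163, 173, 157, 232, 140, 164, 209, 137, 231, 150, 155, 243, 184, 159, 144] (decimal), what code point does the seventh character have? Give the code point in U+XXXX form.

Offset 0: leading byte 0xD7 = 11010111 → 2-byte char #1 = D7 A5.
Offset 2: leading byte 0xCF = 11001111 → 2-byte char #2 = CF B2.
Offset 4: leading byte 0xF0 = 11110000 → 4-byte char #3 = F0 A3 AD 9D.
Offset 8: leading byte 0xE8 = 11101000 → 3-byte char #4 = E8 8C A4.
Offset 11: leading byte 0xD1 = 11010001 → 2-byte char #5 = D1 89.
Offset 13: leading byte 0xE7 = 11100111 → 3-byte char #6 = E7 96 9B.
Offset 16: leading byte 0xF3 = 11110011 → 4-byte char #7 = F3 B8 9F 90.
Leading byte 0xF3 = 11110011 matches 11110xxx → 4-byte sequence.
Byte 1: 0xF3 = 11110011, payload 011 (3 bits).
Byte 2: 0xB8 = 10111000 (10xxxxxx ✓), payload 111000.
Byte 3: 0x9F = 10011111 (10xxxxxx ✓), payload 011111.
Byte 4: 0x90 = 10010000 (10xxxxxx ✓), payload 010000.
Concatenate: 011111000011111010000 = 0xF87D0 (21 bits → U+F87D0).

U+F87D0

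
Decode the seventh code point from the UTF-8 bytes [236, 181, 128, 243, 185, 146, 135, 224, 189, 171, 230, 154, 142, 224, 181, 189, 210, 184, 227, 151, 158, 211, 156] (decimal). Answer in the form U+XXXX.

Offset 0: leading byte 0xEC = 11101100 → 3-byte char #1 = EC B5 80.
Offset 3: leading byte 0xF3 = 11110011 → 4-byte char #2 = F3 B9 92 87.
Offset 7: leading byte 0xE0 = 11100000 → 3-byte char #3 = E0 BD AB.
Offset 10: leading byte 0xE6 = 11100110 → 3-byte char #4 = E6 9A 8E.
Offset 13: leading byte 0xE0 = 11100000 → 3-byte char #5 = E0 B5 BD.
Offset 16: leading byte 0xD2 = 11010010 → 2-byte char #6 = D2 B8.
Offset 18: leading byte 0xE3 = 11100011 → 3-byte char #7 = E3 97 9E.
Leading byte 0xE3 = 11100011 matches 1110xxxx → 3-byte sequence.
Byte 1: 0xE3 = 11100011, payload 0011 (4 bits).
Byte 2: 0x97 = 10010111 (10xxxxxx ✓), payload 010111.
Byte 3: 0x9E = 10011110 (10xxxxxx ✓), payload 011110.
Concatenate: 0011010111011110 = 0x35DE (16 bits → U+35DE).

U+35DE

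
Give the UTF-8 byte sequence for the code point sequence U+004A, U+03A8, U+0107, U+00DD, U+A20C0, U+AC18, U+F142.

4A CE A8 C4 87 C3 9D F2 A2 83 80 EA B0 98 EF 85 82

U+004A: 1-byte form → 4A.
U+03A8: 2-byte form → CE A8.
U+0107: 2-byte form → C4 87.
U+00DD: 2-byte form → C3 9D.
U+A20C0: 4-byte form → F2 A2 83 80.
U+AC18: 3-byte form → EA B0 98.
U+F142: 3-byte form → EF 85 82.
Concatenated (17 bytes): 4A CE A8 C4 87 C3 9D F2 A2 83 80 EA B0 98 EF 85 82.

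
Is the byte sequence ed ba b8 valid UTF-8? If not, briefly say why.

Structurally a 3-byte sequence; payload = 0xDEB8.
But 0xDEB8 is in U+D800–U+DFFF, the surrogate range. Surrogates are not Unicode scalar values and are forbidden in UTF-8.

invalid (encodes a surrogate (U+D800–U+DFFF))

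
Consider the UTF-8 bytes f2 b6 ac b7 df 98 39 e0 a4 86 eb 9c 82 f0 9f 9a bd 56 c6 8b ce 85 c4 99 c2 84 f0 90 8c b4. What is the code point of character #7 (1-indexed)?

Offset 0: leading byte 0xF2 = 11110010 → 4-byte char #1 = F2 B6 AC B7.
Offset 4: leading byte 0xDF = 11011111 → 2-byte char #2 = DF 98.
Offset 6: leading byte 0x39 = 00111001 → 1-byte char #3 = 39.
Offset 7: leading byte 0xE0 = 11100000 → 3-byte char #4 = E0 A4 86.
Offset 10: leading byte 0xEB = 11101011 → 3-byte char #5 = EB 9C 82.
Offset 13: leading byte 0xF0 = 11110000 → 4-byte char #6 = F0 9F 9A BD.
Offset 17: leading byte 0x56 = 01010110 → 1-byte char #7 = 56.
Leading byte 0x56 = 01010110 matches 0xxxxxxx → 1-byte sequence.
Byte 1: 0x56 = 01010110, payload 1010110 (7 bits).
Concatenate: 1010110 = 0x56 (7 bits → U+0056).

U+0056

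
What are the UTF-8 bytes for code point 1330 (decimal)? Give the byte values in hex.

U+0532 = 0x532 = 1330 decimal. In range U+0080–U+07FF → 2-byte form: 110xxxxx 10xxxxxx.
Binary (11 bits): 10100110010.
Split 5+6: 10100 | 110010.
Byte 1: 11010100 = 0xD4.
Byte 2: 10110010 = 0xB2.

D4 B2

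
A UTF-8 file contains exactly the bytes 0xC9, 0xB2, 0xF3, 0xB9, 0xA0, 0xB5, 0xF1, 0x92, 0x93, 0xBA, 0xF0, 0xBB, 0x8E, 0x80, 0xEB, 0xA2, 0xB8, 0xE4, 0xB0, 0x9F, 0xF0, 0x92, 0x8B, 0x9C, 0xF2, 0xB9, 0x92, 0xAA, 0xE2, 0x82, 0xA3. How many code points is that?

Byte at offset 0: 0xC9 = 11001001 → 2-byte char (#1). Advance 2.
Byte at offset 2: 0xF3 = 11110011 → 4-byte char (#2). Advance 4.
Byte at offset 6: 0xF1 = 11110001 → 4-byte char (#3). Advance 4.
Byte at offset 10: 0xF0 = 11110000 → 4-byte char (#4). Advance 4.
Byte at offset 14: 0xEB = 11101011 → 3-byte char (#5). Advance 3.
Byte at offset 17: 0xE4 = 11100100 → 3-byte char (#6). Advance 3.
Byte at offset 20: 0xF0 = 11110000 → 4-byte char (#7). Advance 4.
Byte at offset 24: 0xF2 = 11110010 → 4-byte char (#8). Advance 4.
Byte at offset 28: 0xE2 = 11100010 → 3-byte char (#9). Advance 3.
Reached end at offset 31 after 9 code points.

9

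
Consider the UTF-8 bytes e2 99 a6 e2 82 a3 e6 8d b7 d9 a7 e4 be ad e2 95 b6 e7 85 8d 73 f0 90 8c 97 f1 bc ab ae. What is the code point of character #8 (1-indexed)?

U+0073

Offset 0: leading byte 0xE2 = 11100010 → 3-byte char #1 = E2 99 A6.
Offset 3: leading byte 0xE2 = 11100010 → 3-byte char #2 = E2 82 A3.
Offset 6: leading byte 0xE6 = 11100110 → 3-byte char #3 = E6 8D B7.
Offset 9: leading byte 0xD9 = 11011001 → 2-byte char #4 = D9 A7.
Offset 11: leading byte 0xE4 = 11100100 → 3-byte char #5 = E4 BE AD.
Offset 14: leading byte 0xE2 = 11100010 → 3-byte char #6 = E2 95 B6.
Offset 17: leading byte 0xE7 = 11100111 → 3-byte char #7 = E7 85 8D.
Offset 20: leading byte 0x73 = 01110011 → 1-byte char #8 = 73.
Leading byte 0x73 = 01110011 matches 0xxxxxxx → 1-byte sequence.
Byte 1: 0x73 = 01110011, payload 1110011 (7 bits).
Concatenate: 1110011 = 0x73 (7 bits → U+0073).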